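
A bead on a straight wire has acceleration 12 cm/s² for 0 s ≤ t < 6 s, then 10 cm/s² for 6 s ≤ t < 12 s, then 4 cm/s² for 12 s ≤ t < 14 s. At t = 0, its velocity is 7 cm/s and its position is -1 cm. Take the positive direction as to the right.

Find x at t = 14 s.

On each constant-a segment, Δv = aΔt and Δx = v₀Δt + ½aΔt²; chain segment to segment.
0–6 s: v starts 7 cm/s; Δx = 7·6 + ½·12·6² = 258 cm; v ends 79 cm/s.
6–12 s: v starts 79 cm/s; Δx = 79·6 + ½·10·6² = 654 cm; v ends 139 cm/s.
12–14 s: v starts 139 cm/s; Δx = 139·2 + ½·4·2² = 286 cm; v ends 147 cm/s.
x(14) = -1 + Σ Δx = 1197 cm.

1197 cm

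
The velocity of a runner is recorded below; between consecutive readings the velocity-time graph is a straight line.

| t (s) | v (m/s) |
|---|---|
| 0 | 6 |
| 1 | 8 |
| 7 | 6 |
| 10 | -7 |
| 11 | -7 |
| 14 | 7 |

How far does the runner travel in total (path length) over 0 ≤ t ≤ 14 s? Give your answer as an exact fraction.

Distance (not displacement) is the total path length: add the absolute areas under v-t.
0–1 s: |½(6 + 8)(1)| = 7 m
1–7 s: |½(8 + 6)(6)| = 42 m
7–10 s: v = 0 at t = 109/13 s; triangle areas 54/13 + 147/26 = 255/26 m
10–11 s: |-7| × 1 = 7 m
11–14 s: v = 0 at t = 12.5 s; triangle areas 5.25 + 5.25 = 10.5 m
Total distance = 992/13 m

992/13 m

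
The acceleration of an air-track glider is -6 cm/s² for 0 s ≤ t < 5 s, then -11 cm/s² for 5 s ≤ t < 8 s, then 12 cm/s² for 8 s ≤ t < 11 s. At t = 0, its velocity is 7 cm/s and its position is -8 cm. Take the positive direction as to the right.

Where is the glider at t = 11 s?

-280.5 cm

On each constant-a segment, Δv = aΔt and Δx = v₀Δt + ½aΔt²; chain segment to segment.
0–5 s: v starts 7 cm/s; Δx = 7·5 + ½·-6·5² = -40 cm; v ends -23 cm/s.
5–8 s: v starts -23 cm/s; Δx = -23·3 + ½·-11·3² = -118.5 cm; v ends -56 cm/s.
8–11 s: v starts -56 cm/s; Δx = -56·3 + ½·12·3² = -114 cm; v ends -20 cm/s.
x(11) = -8 + Σ Δx = -280.5 cm.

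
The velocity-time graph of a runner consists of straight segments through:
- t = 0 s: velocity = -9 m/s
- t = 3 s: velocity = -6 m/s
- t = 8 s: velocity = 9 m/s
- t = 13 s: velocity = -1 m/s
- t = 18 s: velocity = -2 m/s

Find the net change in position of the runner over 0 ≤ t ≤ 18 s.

Displacement is the signed area under the v-t curve.
0–3 s: ½(-9 + -6)(3) = -22.5 m
3–8 s: ½(-6 + 9)(5) = 7.5 m
8–13 s: ½(9 + -1)(5) = 20 m
13–18 s: ½(-1 + -2)(5) = -7.5 m
Net displacement = -2.5 m

-2.5 m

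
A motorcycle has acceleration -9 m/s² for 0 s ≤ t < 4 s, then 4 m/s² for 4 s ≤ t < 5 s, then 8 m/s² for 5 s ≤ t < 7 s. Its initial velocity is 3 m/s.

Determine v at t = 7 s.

Δv equals the area under the a-t graph; then v = v₀ + Δv.
0–4 s: -9 × 4 = -36 m/s
4–5 s: 4 × 1 = 4 m/s
5–7 s: 8 × 2 = 16 m/s
Δv = -16 m/s, so v(7) = 3 + (-16) = -13 m/s.

-13 m/s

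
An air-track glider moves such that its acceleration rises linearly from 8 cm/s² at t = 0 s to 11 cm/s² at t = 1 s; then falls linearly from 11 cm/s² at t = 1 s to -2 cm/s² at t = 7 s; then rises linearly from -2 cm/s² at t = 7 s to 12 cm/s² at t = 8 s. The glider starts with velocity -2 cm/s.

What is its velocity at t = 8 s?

Δv equals the area under the a-t graph; then v = v₀ + Δv.
0–1 s: ½(8 + 11)(1) = 9.5 cm/s
1–7 s: ½(11 + -2)(6) = 27 cm/s
7–8 s: ½(-2 + 12)(1) = 5 cm/s
Δv = 41.5 cm/s, so v(8) = -2 + (41.5) = 39.5 cm/s.

39.5 cm/s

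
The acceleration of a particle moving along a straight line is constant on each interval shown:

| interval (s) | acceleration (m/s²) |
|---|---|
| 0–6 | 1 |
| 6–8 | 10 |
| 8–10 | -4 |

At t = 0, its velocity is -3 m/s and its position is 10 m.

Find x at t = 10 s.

On each constant-a segment, Δv = aΔt and Δx = v₀Δt + ½aΔt²; chain segment to segment.
0–6 s: v starts -3 m/s; Δx = -3·6 + ½·1·6² = 0 m; v ends 3 m/s.
6–8 s: v starts 3 m/s; Δx = 3·2 + ½·10·2² = 26 m; v ends 23 m/s.
8–10 s: v starts 23 m/s; Δx = 23·2 + ½·-4·2² = 38 m; v ends 15 m/s.
x(10) = 10 + Σ Δx = 74 m.

74 m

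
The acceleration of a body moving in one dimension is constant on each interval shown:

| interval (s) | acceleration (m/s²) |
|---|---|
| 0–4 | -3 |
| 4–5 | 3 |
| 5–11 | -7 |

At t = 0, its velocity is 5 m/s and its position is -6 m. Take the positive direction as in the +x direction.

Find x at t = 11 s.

-165.5 m

On each constant-a segment, Δv = aΔt and Δx = v₀Δt + ½aΔt²; chain segment to segment.
0–4 s: v starts 5 m/s; Δx = 5·4 + ½·-3·4² = -4 m; v ends -7 m/s.
4–5 s: v starts -7 m/s; Δx = -7·1 + ½·3·1² = -5.5 m; v ends -4 m/s.
5–11 s: v starts -4 m/s; Δx = -4·6 + ½·-7·6² = -150 m; v ends -46 m/s.
x(11) = -6 + Σ Δx = -165.5 m.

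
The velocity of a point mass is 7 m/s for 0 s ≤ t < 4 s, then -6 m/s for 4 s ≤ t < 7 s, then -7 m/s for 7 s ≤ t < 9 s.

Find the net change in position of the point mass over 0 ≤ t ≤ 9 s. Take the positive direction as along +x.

Net displacement equals the area under the velocity-time graph (areas below the axis count negative).
0–4 s: 7 × 4 = 28 m
4–7 s: -6 × 3 = -18 m
7–9 s: -7 × 2 = -14 m
Net displacement = -4 m

-4 m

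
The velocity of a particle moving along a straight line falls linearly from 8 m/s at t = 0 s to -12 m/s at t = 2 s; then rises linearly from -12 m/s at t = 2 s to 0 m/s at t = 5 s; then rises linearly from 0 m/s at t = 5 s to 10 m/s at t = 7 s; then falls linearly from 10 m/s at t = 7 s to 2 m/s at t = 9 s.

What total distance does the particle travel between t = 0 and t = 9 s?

50.4 m

Distance (not displacement) is the total path length: add the absolute areas under v-t.
0–2 s: v = 0 at t = 0.8 s; triangle areas 3.2 + 7.2 = 10.4 m
2–5 s: |½(-12 + 0)(3)| = 18 m
5–7 s: |½(0 + 10)(2)| = 10 m
7–9 s: |½(10 + 2)(2)| = 12 m
Total distance = 50.4 m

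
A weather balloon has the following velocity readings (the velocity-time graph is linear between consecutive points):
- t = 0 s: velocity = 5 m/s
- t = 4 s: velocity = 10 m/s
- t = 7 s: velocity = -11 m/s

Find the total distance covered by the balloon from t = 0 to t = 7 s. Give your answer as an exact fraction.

641/14 m

Total distance travelled is ∫|v| dt — sum the magnitudes of each area piece.
0–4 s: |½(5 + 10)(4)| = 30 m
4–7 s: v = 0 at t = 38/7 s; triangle areas 50/7 + 121/14 = 221/14 m
Total distance = 641/14 m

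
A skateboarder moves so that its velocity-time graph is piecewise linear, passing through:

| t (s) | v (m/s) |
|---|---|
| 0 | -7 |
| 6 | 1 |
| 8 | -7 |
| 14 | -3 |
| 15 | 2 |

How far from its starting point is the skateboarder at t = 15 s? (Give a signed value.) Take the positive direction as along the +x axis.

-54.5 m

Net displacement equals the area under the velocity-time graph (areas below the axis count negative).
0–6 s: ½(-7 + 1)(6) = -18 m
6–8 s: ½(1 + -7)(2) = -6 m
8–14 s: ½(-7 + -3)(6) = -30 m
14–15 s: ½(-3 + 2)(1) = -0.5 m
Net displacement = -54.5 m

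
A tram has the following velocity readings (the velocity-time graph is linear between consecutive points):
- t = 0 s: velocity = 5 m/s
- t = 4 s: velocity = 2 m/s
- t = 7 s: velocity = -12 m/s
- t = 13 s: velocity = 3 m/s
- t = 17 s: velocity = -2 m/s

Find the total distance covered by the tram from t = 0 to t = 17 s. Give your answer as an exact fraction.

Distance (not displacement) is the total path length: add the absolute areas under v-t.
0–4 s: |½(5 + 2)(4)| = 14 m
4–7 s: v = 0 at t = 31/7 s; triangle areas 3/7 + 108/7 = 111/7 m
7–13 s: v = 0 at t = 11.8 s; triangle areas 28.8 + 1.8 = 30.6 m
13–17 s: v = 0 at t = 15.4 s; triangle areas 3.6 + 1.6 = 5.2 m
Total distance = 2298/35 m

2298/35 m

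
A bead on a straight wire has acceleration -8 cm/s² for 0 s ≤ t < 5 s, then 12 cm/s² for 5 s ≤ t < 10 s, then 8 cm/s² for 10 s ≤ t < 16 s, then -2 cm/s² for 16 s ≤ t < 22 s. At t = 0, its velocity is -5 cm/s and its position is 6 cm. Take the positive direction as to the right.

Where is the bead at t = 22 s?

On each constant-a segment, Δv = aΔt and Δx = v₀Δt + ½aΔt²; chain segment to segment.
0–5 s: v starts -5 cm/s; Δx = -5·5 + ½·-8·5² = -125 cm; v ends -45 cm/s.
5–10 s: v starts -45 cm/s; Δx = -45·5 + ½·12·5² = -75 cm; v ends 15 cm/s.
10–16 s: v starts 15 cm/s; Δx = 15·6 + ½·8·6² = 234 cm; v ends 63 cm/s.
16–22 s: v starts 63 cm/s; Δx = 63·6 + ½·-2·6² = 342 cm; v ends 51 cm/s.
x(22) = 6 + Σ Δx = 382 cm.

382 cm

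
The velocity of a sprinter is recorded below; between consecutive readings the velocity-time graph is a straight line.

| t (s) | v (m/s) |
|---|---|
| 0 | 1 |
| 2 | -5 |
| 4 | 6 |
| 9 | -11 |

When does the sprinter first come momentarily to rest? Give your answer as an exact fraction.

t = 1/3 s

v changes sign on 0–2 s (from 1 to -5); the graph is linear there, so v = 0 at t = 0 + (-1)·(2 − 0)/(-5 − 1) = 1/3 s.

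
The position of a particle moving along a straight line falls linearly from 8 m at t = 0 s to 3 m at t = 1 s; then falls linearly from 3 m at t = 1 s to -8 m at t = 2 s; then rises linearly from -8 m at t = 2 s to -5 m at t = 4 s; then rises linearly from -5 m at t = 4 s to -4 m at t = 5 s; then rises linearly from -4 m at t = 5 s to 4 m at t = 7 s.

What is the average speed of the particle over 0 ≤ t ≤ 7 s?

Average speed = (total path length)/(elapsed time); on a piecewise-linear x-t graph the path length is Σ|Δx|.
0–1 s: |Δx| = |3 − 8| = 5 m
1–2 s: |Δx| = |-8 − 3| = 11 m
2–4 s: |Δx| = |-5 − -8| = 3 m
4–5 s: |Δx| = |-4 − -5| = 1 m
5–7 s: |Δx| = |4 − -4| = 8 m
Total path = 28 m; average speed = 28/7 = 4 m/s.

4 m/s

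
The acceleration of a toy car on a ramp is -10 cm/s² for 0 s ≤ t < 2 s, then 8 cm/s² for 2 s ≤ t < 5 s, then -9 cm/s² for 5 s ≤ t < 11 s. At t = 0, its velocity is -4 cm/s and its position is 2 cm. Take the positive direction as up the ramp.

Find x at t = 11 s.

-224 cm

On each constant-a segment, Δv = aΔt and Δx = v₀Δt + ½aΔt²; chain segment to segment.
0–2 s: v starts -4 cm/s; Δx = -4·2 + ½·-10·2² = -28 cm; v ends -24 cm/s.
2–5 s: v starts -24 cm/s; Δx = -24·3 + ½·8·3² = -36 cm; v ends 0 cm/s.
5–11 s: v starts 0 cm/s; Δx = 0·6 + ½·-9·6² = -162 cm; v ends -54 cm/s.
x(11) = 2 + Σ Δx = -224 cm.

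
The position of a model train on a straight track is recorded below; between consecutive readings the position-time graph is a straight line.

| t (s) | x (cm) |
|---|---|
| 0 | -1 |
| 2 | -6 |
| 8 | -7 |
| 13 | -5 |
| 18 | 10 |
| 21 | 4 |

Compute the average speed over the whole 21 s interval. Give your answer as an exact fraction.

Average speed = (total path length)/(elapsed time); on a piecewise-linear x-t graph the path length is Σ|Δx|.
0–2 s: |Δx| = |-6 − -1| = 5 cm
2–8 s: |Δx| = |-7 − -6| = 1 cm
8–13 s: |Δx| = |-5 − -7| = 2 cm
13–18 s: |Δx| = |10 − -5| = 15 cm
18–21 s: |Δx| = |4 − 10| = 6 cm
Total path = 29 cm; average speed = 29/21 = 29/21 cm/s.

29/21 cm/s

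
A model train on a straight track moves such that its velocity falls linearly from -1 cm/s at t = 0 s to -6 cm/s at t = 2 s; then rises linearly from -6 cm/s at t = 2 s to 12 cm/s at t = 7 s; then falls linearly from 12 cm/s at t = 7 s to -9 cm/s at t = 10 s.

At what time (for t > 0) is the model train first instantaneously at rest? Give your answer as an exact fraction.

t = 11/3 s

v changes sign on 2–7 s (from -6 to 12); the graph is linear there, so v = 0 at t = 2 + (6)·(7 − 2)/(12 − -6) = 11/3 s.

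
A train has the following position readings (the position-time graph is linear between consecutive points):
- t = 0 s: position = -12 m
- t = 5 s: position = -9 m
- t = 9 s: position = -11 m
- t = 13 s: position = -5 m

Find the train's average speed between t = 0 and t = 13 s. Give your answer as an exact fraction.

11/13 m/s

Average speed = (total path length)/(elapsed time); on a piecewise-linear x-t graph the path length is Σ|Δx|.
0–5 s: |Δx| = |-9 − -12| = 3 m
5–9 s: |Δx| = |-11 − -9| = 2 m
9–13 s: |Δx| = |-5 − -11| = 6 m
Total path = 11 m; average speed = 11/13 = 11/13 m/s.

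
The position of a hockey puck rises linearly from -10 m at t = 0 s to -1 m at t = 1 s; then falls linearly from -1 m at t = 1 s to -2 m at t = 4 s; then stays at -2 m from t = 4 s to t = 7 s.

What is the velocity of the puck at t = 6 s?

Velocity is the slope of the x-t graph on 4–7 s: (-2 − -2)/(7 − 4) = 0 m/s.

0 m/s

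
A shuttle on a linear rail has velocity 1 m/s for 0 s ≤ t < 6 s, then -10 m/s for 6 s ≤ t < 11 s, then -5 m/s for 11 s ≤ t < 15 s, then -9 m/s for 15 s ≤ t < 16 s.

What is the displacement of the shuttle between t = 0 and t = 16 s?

Displacement is the signed area under the v-t curve.
0–6 s: 1 × 6 = 6 m
6–11 s: -10 × 5 = -50 m
11–15 s: -5 × 4 = -20 m
15–16 s: -9 × 1 = -9 m
Net displacement = -73 m

-73 m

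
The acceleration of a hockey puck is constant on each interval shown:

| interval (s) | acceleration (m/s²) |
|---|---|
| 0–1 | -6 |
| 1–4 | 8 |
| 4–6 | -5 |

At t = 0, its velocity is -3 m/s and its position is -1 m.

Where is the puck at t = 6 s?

On each constant-a segment, Δv = aΔt and Δx = v₀Δt + ½aΔt²; chain segment to segment.
0–1 s: v starts -3 m/s; Δx = -3·1 + ½·-6·1² = -6 m; v ends -9 m/s.
1–4 s: v starts -9 m/s; Δx = -9·3 + ½·8·3² = 9 m; v ends 15 m/s.
4–6 s: v starts 15 m/s; Δx = 15·2 + ½·-5·2² = 20 m; v ends 5 m/s.
x(6) = -1 + Σ Δx = 22 m.

22 m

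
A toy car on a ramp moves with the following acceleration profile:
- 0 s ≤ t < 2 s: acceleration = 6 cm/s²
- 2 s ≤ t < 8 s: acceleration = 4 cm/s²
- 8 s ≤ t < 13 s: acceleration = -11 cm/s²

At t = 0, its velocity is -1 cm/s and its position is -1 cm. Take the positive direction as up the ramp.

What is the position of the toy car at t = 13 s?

184.5 cm

On each constant-a segment, Δv = aΔt and Δx = v₀Δt + ½aΔt²; chain segment to segment.
0–2 s: v starts -1 cm/s; Δx = -1·2 + ½·6·2² = 10 cm; v ends 11 cm/s.
2–8 s: v starts 11 cm/s; Δx = 11·6 + ½·4·6² = 138 cm; v ends 35 cm/s.
8–13 s: v starts 35 cm/s; Δx = 35·5 + ½·-11·5² = 37.5 cm; v ends -20 cm/s.
x(13) = -1 + Σ Δx = 184.5 cm.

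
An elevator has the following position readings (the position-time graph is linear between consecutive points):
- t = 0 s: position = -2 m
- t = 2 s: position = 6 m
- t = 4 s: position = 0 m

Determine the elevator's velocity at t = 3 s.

Velocity is the slope of the x-t graph on 2–4 s: (0 − 6)/(4 − 2) = -3 m/s.

-3 m/s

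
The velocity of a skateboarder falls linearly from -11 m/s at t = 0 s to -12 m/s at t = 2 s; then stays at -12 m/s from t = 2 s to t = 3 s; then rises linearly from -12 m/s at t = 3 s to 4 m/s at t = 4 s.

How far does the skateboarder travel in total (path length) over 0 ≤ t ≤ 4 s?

40 m

Total distance travelled is ∫|v| dt — sum the magnitudes of each area piece.
0–2 s: |½(-11 + -12)(2)| = 23 m
2–3 s: |-12| × 1 = 12 m
3–4 s: v = 0 at t = 3.75 s; triangle areas 4.5 + 0.5 = 5 m
Total distance = 40 m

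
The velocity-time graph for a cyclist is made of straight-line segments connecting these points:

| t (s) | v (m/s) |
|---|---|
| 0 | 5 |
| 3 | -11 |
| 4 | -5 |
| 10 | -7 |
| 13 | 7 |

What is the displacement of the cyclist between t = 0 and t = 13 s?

Net displacement equals the area under the velocity-time graph (areas below the axis count negative).
0–3 s: ½(5 + -11)(3) = -9 m
3–4 s: ½(-11 + -5)(1) = -8 m
4–10 s: ½(-5 + -7)(6) = -36 m
10–13 s: ½(-7 + 7)(3) = 0 m
Net displacement = -53 m

-53 m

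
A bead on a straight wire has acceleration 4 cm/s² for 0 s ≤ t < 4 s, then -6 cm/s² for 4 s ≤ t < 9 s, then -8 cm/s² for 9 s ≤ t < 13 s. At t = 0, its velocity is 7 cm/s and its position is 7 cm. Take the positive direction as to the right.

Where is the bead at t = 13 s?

On each constant-a segment, Δv = aΔt and Δx = v₀Δt + ½aΔt²; chain segment to segment.
0–4 s: v starts 7 cm/s; Δx = 7·4 + ½·4·4² = 60 cm; v ends 23 cm/s.
4–9 s: v starts 23 cm/s; Δx = 23·5 + ½·-6·5² = 40 cm; v ends -7 cm/s.
9–13 s: v starts -7 cm/s; Δx = -7·4 + ½·-8·4² = -92 cm; v ends -39 cm/s.
x(13) = 7 + Σ Δx = 15 cm.

15 cm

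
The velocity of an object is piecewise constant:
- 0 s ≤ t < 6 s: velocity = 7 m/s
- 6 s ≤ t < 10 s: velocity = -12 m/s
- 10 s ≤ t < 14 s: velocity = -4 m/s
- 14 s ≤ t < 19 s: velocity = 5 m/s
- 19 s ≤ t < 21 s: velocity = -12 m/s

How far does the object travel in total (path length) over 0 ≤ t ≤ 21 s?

Distance (not displacement) is the total path length: add the absolute areas under v-t.
0–6 s: |7| × 6 = 42 m
6–10 s: |-12| × 4 = 48 m
10–14 s: |-4| × 4 = 16 m
14–19 s: |5| × 5 = 25 m
19–21 s: |-12| × 2 = 24 m
Total distance = 155 m

155 m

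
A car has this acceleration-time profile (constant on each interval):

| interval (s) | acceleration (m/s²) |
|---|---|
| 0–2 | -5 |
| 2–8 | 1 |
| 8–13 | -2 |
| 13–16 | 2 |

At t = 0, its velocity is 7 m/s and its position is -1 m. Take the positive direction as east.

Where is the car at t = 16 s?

On each constant-a segment, Δv = aΔt and Δx = v₀Δt + ½aΔt²; chain segment to segment.
0–2 s: v starts 7 m/s; Δx = 7·2 + ½·-5·2² = 4 m; v ends -3 m/s.
2–8 s: v starts -3 m/s; Δx = -3·6 + ½·1·6² = 0 m; v ends 3 m/s.
8–13 s: v starts 3 m/s; Δx = 3·5 + ½·-2·5² = -10 m; v ends -7 m/s.
13–16 s: v starts -7 m/s; Δx = -7·3 + ½·2·3² = -12 m; v ends -1 m/s.
x(16) = -1 + Σ Δx = -19 m.

-19 m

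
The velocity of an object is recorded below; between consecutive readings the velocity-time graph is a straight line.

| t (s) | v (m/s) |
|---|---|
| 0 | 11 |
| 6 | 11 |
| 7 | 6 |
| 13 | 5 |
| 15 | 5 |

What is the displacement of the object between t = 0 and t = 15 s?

Displacement is the signed area under the v-t curve.
0–6 s: 11 × 6 = 66 m
6–7 s: ½(11 + 6)(1) = 8.5 m
7–13 s: ½(6 + 5)(6) = 33 m
13–15 s: 5 × 2 = 10 m
Net displacement = 117.5 m

117.5 m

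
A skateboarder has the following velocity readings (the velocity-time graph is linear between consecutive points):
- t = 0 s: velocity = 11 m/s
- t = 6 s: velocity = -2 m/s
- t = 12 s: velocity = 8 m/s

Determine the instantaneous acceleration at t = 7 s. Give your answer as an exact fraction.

Acceleration is the slope of the v-t graph on 6–12 s: (8 − -2)/(12 − 6) = 5/3 m/s².

5/3 m/s²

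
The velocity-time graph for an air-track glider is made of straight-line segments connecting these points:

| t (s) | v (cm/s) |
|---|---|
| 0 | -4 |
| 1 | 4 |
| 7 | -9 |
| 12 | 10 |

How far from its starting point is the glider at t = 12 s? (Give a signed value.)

-12.5 cm

Net displacement equals the area under the velocity-time graph (areas below the axis count negative).
0–1 s: ½(-4 + 4)(1) = 0 cm
1–7 s: ½(4 + -9)(6) = -15 cm
7–12 s: ½(-9 + 10)(5) = 2.5 cm
Net displacement = -12.5 cm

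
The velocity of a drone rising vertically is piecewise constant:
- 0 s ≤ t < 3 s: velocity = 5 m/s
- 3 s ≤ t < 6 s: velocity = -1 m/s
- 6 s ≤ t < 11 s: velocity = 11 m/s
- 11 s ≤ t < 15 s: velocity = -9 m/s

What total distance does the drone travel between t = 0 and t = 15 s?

109 m

Total distance travelled is ∫|v| dt — sum the magnitudes of each area piece.
0–3 s: |5| × 3 = 15 m
3–6 s: |-1| × 3 = 3 m
6–11 s: |11| × 5 = 55 m
11–15 s: |-9| × 4 = 36 m
Total distance = 109 m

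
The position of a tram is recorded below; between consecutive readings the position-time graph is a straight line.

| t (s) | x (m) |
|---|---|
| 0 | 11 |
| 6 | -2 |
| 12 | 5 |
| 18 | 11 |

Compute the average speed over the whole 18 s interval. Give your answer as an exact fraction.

13/9 m/s

Average speed = (total path length)/(elapsed time); on a piecewise-linear x-t graph the path length is Σ|Δx|.
0–6 s: |Δx| = |-2 − 11| = 13 m
6–12 s: |Δx| = |5 − -2| = 7 m
12–18 s: |Δx| = |11 − 5| = 6 m
Total path = 26 m; average speed = 26/18 = 13/9 m/s.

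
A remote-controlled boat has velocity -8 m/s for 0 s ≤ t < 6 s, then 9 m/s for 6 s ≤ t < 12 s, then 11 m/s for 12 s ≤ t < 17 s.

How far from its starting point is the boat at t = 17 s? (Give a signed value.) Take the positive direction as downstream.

61 m

Net displacement equals the area under the velocity-time graph (areas below the axis count negative).
0–6 s: -8 × 6 = -48 m
6–12 s: 9 × 6 = 54 m
12–17 s: 11 × 5 = 55 m
Net displacement = 61 m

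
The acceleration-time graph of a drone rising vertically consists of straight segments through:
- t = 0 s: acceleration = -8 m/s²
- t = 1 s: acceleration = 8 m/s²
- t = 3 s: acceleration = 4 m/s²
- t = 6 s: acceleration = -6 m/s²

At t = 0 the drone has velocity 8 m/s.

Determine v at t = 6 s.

17 m/s

Δv equals the area under the a-t graph; then v = v₀ + Δv.
0–1 s: ½(-8 + 8)(1) = 0 m/s
1–3 s: ½(8 + 4)(2) = 12 m/s
3–6 s: ½(4 + -6)(3) = -3 m/s
Δv = 9 m/s, so v(6) = 8 + (9) = 17 m/s.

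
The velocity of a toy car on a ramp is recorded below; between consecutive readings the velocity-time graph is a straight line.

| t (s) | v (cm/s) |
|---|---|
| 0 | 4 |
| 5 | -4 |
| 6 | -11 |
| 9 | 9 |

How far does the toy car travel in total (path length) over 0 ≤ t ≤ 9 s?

32.65 cm

Distance (not displacement) is the total path length: add the absolute areas under v-t.
0–5 s: v = 0 at t = 2.5 s; triangle areas 5 + 5 = 10 cm
5–6 s: |½(-4 + -11)(1)| = 7.5 cm
6–9 s: v = 0 at t = 7.65 s; triangle areas 9.075 + 6.075 = 15.15 cm
Total distance = 32.65 cm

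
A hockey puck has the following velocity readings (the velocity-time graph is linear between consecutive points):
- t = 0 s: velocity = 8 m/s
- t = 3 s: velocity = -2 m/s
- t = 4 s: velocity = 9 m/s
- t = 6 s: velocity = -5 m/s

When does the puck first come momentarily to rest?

v changes sign on 0–3 s (from 8 to -2); the graph is linear there, so v = 0 at t = 0 + (-8)·(3 − 0)/(-2 − 8) = 2.4 s.

t = 2.4 s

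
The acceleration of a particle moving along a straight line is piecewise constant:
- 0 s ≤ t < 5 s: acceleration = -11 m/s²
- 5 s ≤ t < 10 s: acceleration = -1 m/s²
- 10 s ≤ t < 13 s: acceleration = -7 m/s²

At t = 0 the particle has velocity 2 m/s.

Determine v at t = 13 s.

-79 m/s

Δv equals the area under the a-t graph; then v = v₀ + Δv.
0–5 s: -11 × 5 = -55 m/s
5–10 s: -1 × 5 = -5 m/s
10–13 s: -7 × 3 = -21 m/s
Δv = -81 m/s, so v(13) = 2 + (-81) = -79 m/s.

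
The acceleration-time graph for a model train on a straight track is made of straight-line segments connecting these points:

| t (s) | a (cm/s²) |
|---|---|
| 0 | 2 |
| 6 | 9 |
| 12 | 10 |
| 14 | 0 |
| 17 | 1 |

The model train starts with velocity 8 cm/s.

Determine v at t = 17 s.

109.5 cm/s

Δv equals the area under the a-t graph; then v = v₀ + Δv.
0–6 s: ½(2 + 9)(6) = 33 cm/s
6–12 s: ½(9 + 10)(6) = 57 cm/s
12–14 s: ½(10 + 0)(2) = 10 cm/s
14–17 s: ½(0 + 1)(3) = 1.5 cm/s
Δv = 101.5 cm/s, so v(17) = 8 + (101.5) = 109.5 cm/s.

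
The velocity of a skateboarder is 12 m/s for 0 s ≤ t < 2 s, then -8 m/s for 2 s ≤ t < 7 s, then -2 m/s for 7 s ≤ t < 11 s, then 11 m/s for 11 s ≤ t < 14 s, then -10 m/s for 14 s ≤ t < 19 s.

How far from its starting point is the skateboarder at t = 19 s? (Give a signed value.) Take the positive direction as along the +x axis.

-41 m

Net displacement equals the area under the velocity-time graph (areas below the axis count negative).
0–2 s: 12 × 2 = 24 m
2–7 s: -8 × 5 = -40 m
7–11 s: -2 × 4 = -8 m
11–14 s: 11 × 3 = 33 m
14–19 s: -10 × 5 = -50 m
Net displacement = -41 m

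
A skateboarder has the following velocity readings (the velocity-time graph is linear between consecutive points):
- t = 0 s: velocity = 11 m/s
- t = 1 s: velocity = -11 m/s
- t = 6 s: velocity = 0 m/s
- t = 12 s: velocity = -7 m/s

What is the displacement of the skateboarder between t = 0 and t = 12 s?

-48.5 m

Displacement is the signed area under the v-t curve.
0–1 s: ½(11 + -11)(1) = 0 m
1–6 s: ½(-11 + 0)(5) = -27.5 m
6–12 s: ½(0 + -7)(6) = -21 m
Net displacement = -48.5 m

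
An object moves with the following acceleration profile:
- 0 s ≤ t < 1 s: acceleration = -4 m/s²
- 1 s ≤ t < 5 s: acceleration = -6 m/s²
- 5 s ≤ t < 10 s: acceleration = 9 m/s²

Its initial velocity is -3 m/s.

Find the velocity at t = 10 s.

Δv equals the area under the a-t graph; then v = v₀ + Δv.
0–1 s: -4 × 1 = -4 m/s
1–5 s: -6 × 4 = -24 m/s
5–10 s: 9 × 5 = 45 m/s
Δv = 17 m/s, so v(10) = -3 + (17) = 14 m/s.

14 m/s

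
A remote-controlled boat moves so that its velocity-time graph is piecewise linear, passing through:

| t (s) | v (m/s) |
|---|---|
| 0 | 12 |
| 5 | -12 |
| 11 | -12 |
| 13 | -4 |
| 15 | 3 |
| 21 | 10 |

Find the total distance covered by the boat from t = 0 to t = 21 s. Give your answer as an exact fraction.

Total distance travelled is ∫|v| dt — sum the magnitudes of each area piece.
0–5 s: v = 0 at t = 2.5 s; triangle areas 15 + 15 = 30 m
5–11 s: |-12| × 6 = 72 m
11–13 s: |½(-12 + -4)(2)| = 16 m
13–15 s: v = 0 at t = 99/7 s; triangle areas 16/7 + 9/7 = 25/7 m
15–21 s: |½(3 + 10)(6)| = 39 m
Total distance = 1124/7 m

1124/7 m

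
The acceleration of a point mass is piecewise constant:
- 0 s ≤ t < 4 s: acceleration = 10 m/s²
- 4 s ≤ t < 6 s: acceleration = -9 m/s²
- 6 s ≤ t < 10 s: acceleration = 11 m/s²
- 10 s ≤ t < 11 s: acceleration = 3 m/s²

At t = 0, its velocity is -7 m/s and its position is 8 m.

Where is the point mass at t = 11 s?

On each constant-a segment, Δv = aΔt and Δx = v₀Δt + ½aΔt²; chain segment to segment.
0–4 s: v starts -7 m/s; Δx = -7·4 + ½·10·4² = 52 m; v ends 33 m/s.
4–6 s: v starts 33 m/s; Δx = 33·2 + ½·-9·2² = 48 m; v ends 15 m/s.
6–10 s: v starts 15 m/s; Δx = 15·4 + ½·11·4² = 148 m; v ends 59 m/s.
10–11 s: v starts 59 m/s; Δx = 59·1 + ½·3·1² = 60.5 m; v ends 62 m/s.
x(11) = 8 + Σ Δx = 316.5 m.

316.5 m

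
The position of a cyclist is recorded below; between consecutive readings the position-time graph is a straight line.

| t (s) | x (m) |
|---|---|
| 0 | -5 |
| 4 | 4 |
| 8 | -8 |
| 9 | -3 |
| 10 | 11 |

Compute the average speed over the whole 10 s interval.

Average speed = (total path length)/(elapsed time); on a piecewise-linear x-t graph the path length is Σ|Δx|.
0–4 s: |Δx| = |4 − -5| = 9 m
4–8 s: |Δx| = |-8 − 4| = 12 m
8–9 s: |Δx| = |-3 − -8| = 5 m
9–10 s: |Δx| = |11 − -3| = 14 m
Total path = 40 m; average speed = 40/10 = 4 m/s.

4 m/s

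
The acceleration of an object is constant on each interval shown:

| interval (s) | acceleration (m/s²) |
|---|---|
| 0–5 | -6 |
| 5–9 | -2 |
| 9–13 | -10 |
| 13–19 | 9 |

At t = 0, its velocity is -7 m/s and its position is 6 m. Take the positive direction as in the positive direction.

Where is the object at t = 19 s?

On each constant-a segment, Δv = aΔt and Δx = v₀Δt + ½aΔt²; chain segment to segment.
0–5 s: v starts -7 m/s; Δx = -7·5 + ½·-6·5² = -110 m; v ends -37 m/s.
5–9 s: v starts -37 m/s; Δx = -37·4 + ½·-2·4² = -164 m; v ends -45 m/s.
9–13 s: v starts -45 m/s; Δx = -45·4 + ½·-10·4² = -260 m; v ends -85 m/s.
13–19 s: v starts -85 m/s; Δx = -85·6 + ½·9·6² = -348 m; v ends -31 m/s.
x(19) = 6 + Σ Δx = -876 m.

-876 m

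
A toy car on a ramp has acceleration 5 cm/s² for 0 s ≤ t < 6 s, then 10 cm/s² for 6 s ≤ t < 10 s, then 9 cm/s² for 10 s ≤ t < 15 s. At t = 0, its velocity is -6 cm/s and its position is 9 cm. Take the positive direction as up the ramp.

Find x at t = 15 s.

On each constant-a segment, Δv = aΔt and Δx = v₀Δt + ½aΔt²; chain segment to segment.
0–6 s: v starts -6 cm/s; Δx = -6·6 + ½·5·6² = 54 cm; v ends 24 cm/s.
6–10 s: v starts 24 cm/s; Δx = 24·4 + ½·10·4² = 176 cm; v ends 64 cm/s.
10–15 s: v starts 64 cm/s; Δx = 64·5 + ½·9·5² = 432.5 cm; v ends 109 cm/s.
x(15) = 9 + Σ Δx = 671.5 cm.

671.5 cm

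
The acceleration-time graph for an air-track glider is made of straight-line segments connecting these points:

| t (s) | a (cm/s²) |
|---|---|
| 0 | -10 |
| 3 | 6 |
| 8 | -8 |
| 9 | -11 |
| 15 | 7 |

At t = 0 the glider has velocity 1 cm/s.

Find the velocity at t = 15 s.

-31.5 cm/s

Δv equals the area under the a-t graph; then v = v₀ + Δv.
0–3 s: ½(-10 + 6)(3) = -6 cm/s
3–8 s: ½(6 + -8)(5) = -5 cm/s
8–9 s: ½(-8 + -11)(1) = -9.5 cm/s
9–15 s: ½(-11 + 7)(6) = -12 cm/s
Δv = -32.5 cm/s, so v(15) = 1 + (-32.5) = -31.5 cm/s.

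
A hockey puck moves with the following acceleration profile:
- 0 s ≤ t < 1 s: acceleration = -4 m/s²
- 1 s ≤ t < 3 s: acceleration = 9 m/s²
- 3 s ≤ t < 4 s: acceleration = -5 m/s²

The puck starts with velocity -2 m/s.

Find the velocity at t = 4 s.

Δv equals the area under the a-t graph; then v = v₀ + Δv.
0–1 s: -4 × 1 = -4 m/s
1–3 s: 9 × 2 = 18 m/s
3–4 s: -5 × 1 = -5 m/s
Δv = 9 m/s, so v(4) = -2 + (9) = 7 m/s.

7 m/s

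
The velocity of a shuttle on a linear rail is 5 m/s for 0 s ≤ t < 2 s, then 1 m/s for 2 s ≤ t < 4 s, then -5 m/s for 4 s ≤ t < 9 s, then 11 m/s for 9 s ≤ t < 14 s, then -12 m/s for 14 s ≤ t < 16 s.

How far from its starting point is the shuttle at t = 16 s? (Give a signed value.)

18 m

Displacement is the signed area under the v-t curve.
0–2 s: 5 × 2 = 10 m
2–4 s: 1 × 2 = 2 m
4–9 s: -5 × 5 = -25 m
9–14 s: 11 × 5 = 55 m
14–16 s: -12 × 2 = -24 m
Net displacement = 18 m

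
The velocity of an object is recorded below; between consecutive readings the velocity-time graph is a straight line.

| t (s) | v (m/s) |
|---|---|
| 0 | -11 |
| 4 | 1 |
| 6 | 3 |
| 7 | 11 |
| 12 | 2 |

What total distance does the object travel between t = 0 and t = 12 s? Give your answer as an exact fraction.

Total distance travelled is ∫|v| dt — sum the magnitudes of each area piece.
0–4 s: v = 0 at t = 11/3 s; triangle areas 121/6 + 1/6 = 61/3 m
4–6 s: |½(1 + 3)(2)| = 4 m
6–7 s: |½(3 + 11)(1)| = 7 m
7–12 s: |½(11 + 2)(5)| = 32.5 m
Total distance = 383/6 m

383/6 m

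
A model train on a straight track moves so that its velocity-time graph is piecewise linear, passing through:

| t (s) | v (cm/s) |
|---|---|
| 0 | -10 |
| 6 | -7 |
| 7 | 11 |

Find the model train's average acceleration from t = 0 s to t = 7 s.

3 cm/s²

Average acceleration = Δv/Δt = (11 − -10)/(7 − 0) = 3 cm/s².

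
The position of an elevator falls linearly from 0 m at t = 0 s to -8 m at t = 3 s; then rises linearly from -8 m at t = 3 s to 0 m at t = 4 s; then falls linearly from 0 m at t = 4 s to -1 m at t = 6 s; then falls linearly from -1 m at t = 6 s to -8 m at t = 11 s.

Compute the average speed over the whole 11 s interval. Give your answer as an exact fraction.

Average speed = (total path length)/(elapsed time); on a piecewise-linear x-t graph the path length is Σ|Δx|.
0–3 s: |Δx| = |-8 − 0| = 8 m
3–4 s: |Δx| = |0 − -8| = 8 m
4–6 s: |Δx| = |-1 − 0| = 1 m
6–11 s: |Δx| = |-8 − -1| = 7 m
Total path = 24 m; average speed = 24/11 = 24/11 m/s.

24/11 m/s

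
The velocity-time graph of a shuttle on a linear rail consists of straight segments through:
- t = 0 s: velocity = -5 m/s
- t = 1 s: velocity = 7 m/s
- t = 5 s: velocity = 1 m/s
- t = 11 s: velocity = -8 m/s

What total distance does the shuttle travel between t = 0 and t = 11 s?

40.75 m

Distance (not displacement) is the total path length: add the absolute areas under v-t.
0–1 s: v = 0 at t = 5/12 s; triangle areas 25/24 + 49/24 = 37/12 m
1–5 s: |½(7 + 1)(4)| = 16 m
5–11 s: v = 0 at t = 17/3 s; triangle areas 1/3 + 64/3 = 65/3 m
Total distance = 40.75 m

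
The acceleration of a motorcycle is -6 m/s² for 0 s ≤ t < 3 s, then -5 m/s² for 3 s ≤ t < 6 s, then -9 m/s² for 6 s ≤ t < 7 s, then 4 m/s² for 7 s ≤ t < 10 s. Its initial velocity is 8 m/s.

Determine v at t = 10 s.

Δv equals the area under the a-t graph; then v = v₀ + Δv.
0–3 s: -6 × 3 = -18 m/s
3–6 s: -5 × 3 = -15 m/s
6–7 s: -9 × 1 = -9 m/s
7–10 s: 4 × 3 = 12 m/s
Δv = -30 m/s, so v(10) = 8 + (-30) = -22 m/s.

-22 m/s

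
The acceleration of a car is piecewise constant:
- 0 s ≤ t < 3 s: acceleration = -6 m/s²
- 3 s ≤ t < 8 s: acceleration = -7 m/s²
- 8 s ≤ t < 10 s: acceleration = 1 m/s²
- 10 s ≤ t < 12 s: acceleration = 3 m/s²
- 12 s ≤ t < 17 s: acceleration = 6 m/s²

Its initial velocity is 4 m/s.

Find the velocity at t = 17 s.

-11 m/s

Δv equals the area under the a-t graph; then v = v₀ + Δv.
0–3 s: -6 × 3 = -18 m/s
3–8 s: -7 × 5 = -35 m/s
8–10 s: 1 × 2 = 2 m/s
10–12 s: 3 × 2 = 6 m/s
12–17 s: 6 × 5 = 30 m/s
Δv = -15 m/s, so v(17) = 4 + (-15) = -11 m/s.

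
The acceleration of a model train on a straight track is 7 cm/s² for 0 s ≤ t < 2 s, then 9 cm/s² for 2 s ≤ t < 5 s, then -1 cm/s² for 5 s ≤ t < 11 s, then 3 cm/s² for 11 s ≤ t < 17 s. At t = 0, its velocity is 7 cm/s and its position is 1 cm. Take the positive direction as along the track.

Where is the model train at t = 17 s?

On each constant-a segment, Δv = aΔt and Δx = v₀Δt + ½aΔt²; chain segment to segment.
0–2 s: v starts 7 cm/s; Δx = 7·2 + ½·7·2² = 28 cm; v ends 21 cm/s.
2–5 s: v starts 21 cm/s; Δx = 21·3 + ½·9·3² = 103.5 cm; v ends 48 cm/s.
5–11 s: v starts 48 cm/s; Δx = 48·6 + ½·-1·6² = 270 cm; v ends 42 cm/s.
11–17 s: v starts 42 cm/s; Δx = 42·6 + ½·3·6² = 306 cm; v ends 60 cm/s.
x(17) = 1 + Σ Δx = 708.5 cm.

708.5 cm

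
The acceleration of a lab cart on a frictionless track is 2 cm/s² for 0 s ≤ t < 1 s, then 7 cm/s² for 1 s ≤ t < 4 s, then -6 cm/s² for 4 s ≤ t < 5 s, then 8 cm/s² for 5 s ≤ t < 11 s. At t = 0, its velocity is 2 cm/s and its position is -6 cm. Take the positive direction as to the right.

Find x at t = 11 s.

320.5 cm

On each constant-a segment, Δv = aΔt and Δx = v₀Δt + ½aΔt²; chain segment to segment.
0–1 s: v starts 2 cm/s; Δx = 2·1 + ½·2·1² = 3 cm; v ends 4 cm/s.
1–4 s: v starts 4 cm/s; Δx = 4·3 + ½·7·3² = 43.5 cm; v ends 25 cm/s.
4–5 s: v starts 25 cm/s; Δx = 25·1 + ½·-6·1² = 22 cm; v ends 19 cm/s.
5–11 s: v starts 19 cm/s; Δx = 19·6 + ½·8·6² = 258 cm; v ends 67 cm/s.
x(11) = -6 + Σ Δx = 320.5 cm.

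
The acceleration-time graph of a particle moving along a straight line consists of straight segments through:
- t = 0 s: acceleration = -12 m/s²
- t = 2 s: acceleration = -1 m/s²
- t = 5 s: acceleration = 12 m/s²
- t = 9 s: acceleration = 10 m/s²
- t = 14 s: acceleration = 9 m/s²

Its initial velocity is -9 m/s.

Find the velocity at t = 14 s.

86 m/s

Δv equals the area under the a-t graph; then v = v₀ + Δv.
0–2 s: ½(-12 + -1)(2) = -13 m/s
2–5 s: ½(-1 + 12)(3) = 16.5 m/s
5–9 s: ½(12 + 10)(4) = 44 m/s
9–14 s: ½(10 + 9)(5) = 47.5 m/s
Δv = 95 m/s, so v(14) = -9 + (95) = 86 m/s.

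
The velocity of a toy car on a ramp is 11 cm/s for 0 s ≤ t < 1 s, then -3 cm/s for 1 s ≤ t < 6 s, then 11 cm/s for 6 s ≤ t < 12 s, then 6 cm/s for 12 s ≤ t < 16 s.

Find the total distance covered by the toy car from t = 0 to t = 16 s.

Total distance travelled is ∫|v| dt — sum the magnitudes of each area piece.
0–1 s: |11| × 1 = 11 cm
1–6 s: |-3| × 5 = 15 cm
6–12 s: |11| × 6 = 66 cm
12–16 s: |6| × 4 = 24 cm
Total distance = 116 cm

116 cm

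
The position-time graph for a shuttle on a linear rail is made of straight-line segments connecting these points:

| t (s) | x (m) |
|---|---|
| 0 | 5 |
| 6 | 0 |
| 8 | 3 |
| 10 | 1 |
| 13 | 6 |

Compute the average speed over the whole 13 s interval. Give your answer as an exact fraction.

15/13 m/s

Average speed = (total path length)/(elapsed time); on a piecewise-linear x-t graph the path length is Σ|Δx|.
0–6 s: |Δx| = |0 − 5| = 5 m
6–8 s: |Δx| = |3 − 0| = 3 m
8–10 s: |Δx| = |1 − 3| = 2 m
10–13 s: |Δx| = |6 − 1| = 5 m
Total path = 15 m; average speed = 15/13 = 15/13 m/s.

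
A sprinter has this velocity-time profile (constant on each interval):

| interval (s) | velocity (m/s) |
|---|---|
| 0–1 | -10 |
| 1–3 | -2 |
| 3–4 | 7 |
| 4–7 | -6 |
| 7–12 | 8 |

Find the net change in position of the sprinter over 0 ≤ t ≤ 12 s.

15 m

Displacement is the signed area under the v-t curve.
0–1 s: -10 × 1 = -10 m
1–3 s: -2 × 2 = -4 m
3–4 s: 7 × 1 = 7 m
4–7 s: -6 × 3 = -18 m
7–12 s: 8 × 5 = 40 m
Net displacement = 15 m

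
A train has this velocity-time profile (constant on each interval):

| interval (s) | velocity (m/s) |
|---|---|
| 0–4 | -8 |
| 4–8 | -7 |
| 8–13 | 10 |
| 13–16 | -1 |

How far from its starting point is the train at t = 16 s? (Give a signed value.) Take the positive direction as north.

-13 m

Displacement is the signed area under the v-t curve.
0–4 s: -8 × 4 = -32 m
4–8 s: -7 × 4 = -28 m
8–13 s: 10 × 5 = 50 m
13–16 s: -1 × 3 = -3 m
Net displacement = -13 m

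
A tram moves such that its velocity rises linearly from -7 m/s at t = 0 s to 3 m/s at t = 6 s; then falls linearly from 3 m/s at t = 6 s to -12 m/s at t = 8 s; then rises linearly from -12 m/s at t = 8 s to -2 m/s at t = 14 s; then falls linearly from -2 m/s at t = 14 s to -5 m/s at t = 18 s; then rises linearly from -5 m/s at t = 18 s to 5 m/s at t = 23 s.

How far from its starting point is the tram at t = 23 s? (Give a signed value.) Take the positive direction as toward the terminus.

Displacement is the signed area under the v-t curve.
0–6 s: ½(-7 + 3)(6) = -12 m
6–8 s: ½(3 + -12)(2) = -9 m
8–14 s: ½(-12 + -2)(6) = -42 m
14–18 s: ½(-2 + -5)(4) = -14 m
18–23 s: ½(-5 + 5)(5) = 0 m
Net displacement = -77 m

-77 m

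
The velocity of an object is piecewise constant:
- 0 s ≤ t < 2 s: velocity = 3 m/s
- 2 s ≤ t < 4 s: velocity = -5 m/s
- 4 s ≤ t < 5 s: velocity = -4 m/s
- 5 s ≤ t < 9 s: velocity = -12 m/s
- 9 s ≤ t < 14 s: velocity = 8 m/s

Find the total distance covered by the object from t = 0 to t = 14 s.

108 m

Distance (not displacement) is the total path length: add the absolute areas under v-t.
0–2 s: |3| × 2 = 6 m
2–4 s: |-5| × 2 = 10 m
4–5 s: |-4| × 1 = 4 m
5–9 s: |-12| × 4 = 48 m
9–14 s: |8| × 5 = 40 m
Total distance = 108 m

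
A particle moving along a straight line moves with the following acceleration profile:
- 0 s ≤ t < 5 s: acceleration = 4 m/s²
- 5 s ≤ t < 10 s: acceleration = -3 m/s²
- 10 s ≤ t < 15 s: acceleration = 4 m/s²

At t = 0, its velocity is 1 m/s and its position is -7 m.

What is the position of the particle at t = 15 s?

195.5 m

On each constant-a segment, Δv = aΔt and Δx = v₀Δt + ½aΔt²; chain segment to segment.
0–5 s: v starts 1 m/s; Δx = 1·5 + ½·4·5² = 55 m; v ends 21 m/s.
5–10 s: v starts 21 m/s; Δx = 21·5 + ½·-3·5² = 67.5 m; v ends 6 m/s.
10–15 s: v starts 6 m/s; Δx = 6·5 + ½·4·5² = 80 m; v ends 26 m/s.
x(15) = -7 + Σ Δx = 195.5 m.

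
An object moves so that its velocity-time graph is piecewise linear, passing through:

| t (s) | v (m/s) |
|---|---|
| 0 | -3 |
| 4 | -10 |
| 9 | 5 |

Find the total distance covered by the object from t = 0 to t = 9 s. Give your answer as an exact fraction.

Distance (not displacement) is the total path length: add the absolute areas under v-t.
0–4 s: |½(-3 + -10)(4)| = 26 m
4–9 s: v = 0 at t = 22/3 s; triangle areas 50/3 + 25/6 = 125/6 m
Total distance = 281/6 m

281/6 m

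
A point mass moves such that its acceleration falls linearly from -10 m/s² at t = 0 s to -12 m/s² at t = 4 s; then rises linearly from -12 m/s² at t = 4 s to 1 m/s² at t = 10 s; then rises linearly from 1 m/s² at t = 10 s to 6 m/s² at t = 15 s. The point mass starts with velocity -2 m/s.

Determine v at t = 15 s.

Δv equals the area under the a-t graph; then v = v₀ + Δv.
0–4 s: ½(-10 + -12)(4) = -44 m/s
4–10 s: ½(-12 + 1)(6) = -33 m/s
10–15 s: ½(1 + 6)(5) = 17.5 m/s
Δv = -59.5 m/s, so v(15) = -2 + (-59.5) = -61.5 m/s.

-61.5 m/s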